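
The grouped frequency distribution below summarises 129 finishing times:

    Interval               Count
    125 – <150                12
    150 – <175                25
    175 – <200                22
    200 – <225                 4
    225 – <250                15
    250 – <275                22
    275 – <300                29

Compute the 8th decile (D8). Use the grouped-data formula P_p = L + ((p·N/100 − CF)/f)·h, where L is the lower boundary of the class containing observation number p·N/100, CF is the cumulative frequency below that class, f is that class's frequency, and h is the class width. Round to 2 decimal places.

N = 129; target position k = 80/100 · 129 = 103.2.
Cumulative frequencies: 12, 37, 59, 63, 78, 100, 129.
Observation 103.2 falls in the class 275 – <300.
L = 275, CF = 100, f = 29, h = 25.
P80 = 275 + ((103.2 − 100)/29)·25 = 275 + 2.75862 = 277.759.

277.76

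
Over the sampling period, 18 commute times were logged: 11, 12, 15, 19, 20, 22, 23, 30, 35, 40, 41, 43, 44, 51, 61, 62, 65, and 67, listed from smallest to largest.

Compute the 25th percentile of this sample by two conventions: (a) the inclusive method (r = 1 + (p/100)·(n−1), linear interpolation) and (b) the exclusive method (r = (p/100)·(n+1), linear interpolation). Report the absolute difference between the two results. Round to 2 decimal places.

n = 18.
(a) r = 5.25; between ranks 5 (20) and 6 (22): 20.5.
(b) r = 4.75; between ranks 4 (19) and 5 (20): 19.75.
|20.5 − 19.75| = 0.75.

0.75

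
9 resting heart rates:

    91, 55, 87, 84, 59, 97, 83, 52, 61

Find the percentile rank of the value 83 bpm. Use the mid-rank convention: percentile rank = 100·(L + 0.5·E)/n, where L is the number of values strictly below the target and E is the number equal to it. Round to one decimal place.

50.0

Sorted: 52, 55, 59, 61, 83, 84, 87, 91, 97.
Count below 83: L = 4; count equal: E = 1; n = 9.
Percentile rank = 100·(4 + 0.5·1)/9 = 100·4.5/9 = 50.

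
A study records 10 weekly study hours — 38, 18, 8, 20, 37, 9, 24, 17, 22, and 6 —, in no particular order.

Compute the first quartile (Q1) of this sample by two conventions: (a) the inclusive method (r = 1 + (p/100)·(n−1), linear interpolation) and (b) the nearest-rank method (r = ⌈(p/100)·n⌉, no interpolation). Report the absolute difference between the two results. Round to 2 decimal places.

Sorted: 6, 8, 9, 17, 18, 20, 22, 24, 37, 38.
n = 10.
(a) r = 3.25; between ranks 3 (9) and 4 (17): 11.
(b) the nearest-rank method: rank 3 → 9.
|11 − 9| = 2.

2.00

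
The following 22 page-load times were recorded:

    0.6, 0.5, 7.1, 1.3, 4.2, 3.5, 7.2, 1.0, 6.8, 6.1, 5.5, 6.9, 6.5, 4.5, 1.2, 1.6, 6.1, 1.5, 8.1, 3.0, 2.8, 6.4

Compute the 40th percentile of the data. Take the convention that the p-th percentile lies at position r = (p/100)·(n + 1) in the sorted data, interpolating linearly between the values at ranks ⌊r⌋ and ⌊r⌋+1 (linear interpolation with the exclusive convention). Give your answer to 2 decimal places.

Sorted: 0.5, 0.6, 1.0, 1.2, 1.3, 1.5, 1.6, 2.8, 3.0, 3.5, 4.2, 4.5, 5.5, 6.1, 6.1, 6.4, 6.5, 6.8, 6.9, 7.1, 7.2, 8.1.
n = 22.
r = (40/100)·(22 + 1) = 9.2.
Rank 9 is 3.0 and rank 10 is 3.5.
Interpolate: 3.0 + 0.2·(3.5 − 3.0) = 3.0 + 0.2·0.5 = 3.1.

3.10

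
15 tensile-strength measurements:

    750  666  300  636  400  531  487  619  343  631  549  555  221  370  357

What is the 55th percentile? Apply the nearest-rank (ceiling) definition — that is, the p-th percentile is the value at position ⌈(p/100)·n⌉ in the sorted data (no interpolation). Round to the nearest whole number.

549

Sorted: 221, 300, 343, 357, 370, 400, 487, 531, 549, 555, 619, 631, 636, 666, 750.
n = 15.
Position = ⌈55/100 · 15⌉ = ⌈8.25⌉ = 9.
The value at rank 9 is 549.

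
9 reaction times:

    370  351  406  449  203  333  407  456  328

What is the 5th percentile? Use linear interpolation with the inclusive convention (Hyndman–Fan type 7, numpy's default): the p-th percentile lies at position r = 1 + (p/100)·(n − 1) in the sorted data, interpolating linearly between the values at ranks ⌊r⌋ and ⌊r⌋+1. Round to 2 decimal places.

253.00

Sorted: 203, 328, 333, 351, 370, 406, 407, 449, 456.
n = 9.
r = 1 + (5/100)·(9 − 1) = 1 + 0.4 = 1.4.
Rank 1 is 203 and rank 2 is 328.
Interpolate: 203 + 0.4·(328 − 203) = 203 + 0.4·125 = 253.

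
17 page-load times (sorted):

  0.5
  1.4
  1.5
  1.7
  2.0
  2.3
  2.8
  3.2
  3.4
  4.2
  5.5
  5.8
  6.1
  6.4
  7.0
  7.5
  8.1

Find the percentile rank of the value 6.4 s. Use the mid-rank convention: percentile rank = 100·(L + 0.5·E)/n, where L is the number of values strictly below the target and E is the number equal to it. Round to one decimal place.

Count below 6.4: L = 13; count equal: E = 1; n = 17.
Percentile rank = 100·(13 + 0.5·1)/17 = 100·13.5/17 = 79.41.

79.4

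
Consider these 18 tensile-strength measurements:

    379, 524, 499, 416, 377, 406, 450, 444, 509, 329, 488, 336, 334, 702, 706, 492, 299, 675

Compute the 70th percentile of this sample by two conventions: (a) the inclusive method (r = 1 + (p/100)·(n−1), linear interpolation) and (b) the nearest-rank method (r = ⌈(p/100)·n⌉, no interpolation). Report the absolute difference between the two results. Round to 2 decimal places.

Sorted: 299, 329, 334, 336, 377, 379, 406, 416, 444, 450, 488, 492, 499, 509, 524, 675, 702, 706.
n = 18.
(a) r = 12.9; between ranks 12 (492) and 13 (499): 498.3.
(b) the nearest-rank method: rank 13 → 499.
|498.3 − 499| = 0.7.

0.70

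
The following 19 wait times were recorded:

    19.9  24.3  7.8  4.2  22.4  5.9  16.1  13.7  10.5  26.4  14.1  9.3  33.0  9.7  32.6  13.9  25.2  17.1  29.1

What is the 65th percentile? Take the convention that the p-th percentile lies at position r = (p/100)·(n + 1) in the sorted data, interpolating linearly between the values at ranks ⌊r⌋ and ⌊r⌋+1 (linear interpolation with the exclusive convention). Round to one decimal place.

22.4

Sorted: 4.2, 5.9, 7.8, 9.3, 9.7, 10.5, 13.7, 13.9, 14.1, 16.1, 17.1, 19.9, 22.4, 24.3, 25.2, 26.4, 29.1, 32.6, 33.0.
n = 19.
r = (65/100)·(19 + 1) = 13.
r is an integer, so P65 is the value at rank 13: 22.4.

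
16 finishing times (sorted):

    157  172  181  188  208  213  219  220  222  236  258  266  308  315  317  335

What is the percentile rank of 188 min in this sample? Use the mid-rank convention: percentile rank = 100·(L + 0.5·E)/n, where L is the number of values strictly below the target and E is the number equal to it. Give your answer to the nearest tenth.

Count below 188: L = 3; count equal: E = 1; n = 16.
Percentile rank = 100·(3 + 0.5·1)/16 = 100·3.5/16 = 21.88.

21.9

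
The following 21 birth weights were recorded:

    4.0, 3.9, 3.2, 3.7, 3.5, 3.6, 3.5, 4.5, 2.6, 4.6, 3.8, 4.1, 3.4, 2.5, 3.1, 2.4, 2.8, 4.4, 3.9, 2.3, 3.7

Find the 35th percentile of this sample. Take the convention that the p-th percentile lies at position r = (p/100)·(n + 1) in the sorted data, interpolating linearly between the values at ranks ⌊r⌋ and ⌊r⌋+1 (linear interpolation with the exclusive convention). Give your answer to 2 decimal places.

Sorted: 2.3, 2.4, 2.5, 2.6, 2.8, 3.1, 3.2, 3.4, 3.5, 3.5, 3.6, 3.7, 3.7, 3.8, 3.9, 3.9, 4.0, 4.1, 4.4, 4.5, 4.6.
n = 21.
r = (35/100)·(21 + 1) = 7.7.
Rank 7 is 3.2 and rank 8 is 3.4.
Interpolate: 3.2 + 0.7·(3.4 − 3.2) = 3.2 + 0.7·0.2 = 3.34.

3.34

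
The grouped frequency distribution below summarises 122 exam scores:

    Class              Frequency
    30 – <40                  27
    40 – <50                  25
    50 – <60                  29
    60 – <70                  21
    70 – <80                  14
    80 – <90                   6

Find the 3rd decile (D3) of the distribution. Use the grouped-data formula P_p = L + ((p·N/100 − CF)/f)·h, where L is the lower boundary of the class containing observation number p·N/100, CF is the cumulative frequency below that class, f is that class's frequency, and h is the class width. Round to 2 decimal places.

N = 122; target position k = 30/100 · 122 = 36.6.
Cumulative frequencies: 27, 52, 81, 102, 116, 122.
Observation 36.6 falls in the class 40 – <50.
L = 40, CF = 27, f = 25, h = 10.
P30 = 40 + ((36.6 − 27)/25)·10 = 40 + 3.84 = 43.84.

43.84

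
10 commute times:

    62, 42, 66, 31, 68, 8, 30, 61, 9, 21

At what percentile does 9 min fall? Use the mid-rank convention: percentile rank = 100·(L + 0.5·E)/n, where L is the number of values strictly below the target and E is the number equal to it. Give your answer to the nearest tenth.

Sorted: 8, 9, 21, 30, 31, 42, 61, 62, 66, 68.
Count below 9: L = 1; count equal: E = 1; n = 10.
Percentile rank = 100·(1 + 0.5·1)/10 = 100·1.5/10 = 15.

15.0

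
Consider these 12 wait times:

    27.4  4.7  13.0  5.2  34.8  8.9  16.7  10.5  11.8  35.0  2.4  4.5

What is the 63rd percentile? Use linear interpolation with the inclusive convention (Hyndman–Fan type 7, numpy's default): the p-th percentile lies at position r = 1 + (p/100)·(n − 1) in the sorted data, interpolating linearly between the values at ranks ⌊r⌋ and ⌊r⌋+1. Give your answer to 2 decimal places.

Sorted: 2.4, 4.5, 4.7, 5.2, 8.9, 10.5, 11.8, 13.0, 16.7, 27.4, 34.8, 35.0.
n = 12.
r = 1 + (63/100)·(12 − 1) = 1 + 6.93 = 7.93.
Rank 7 is 11.8 and rank 8 is 13.0.
Interpolate: 11.8 + 0.93·(13.0 − 11.8) = 11.8 + 0.93·1.2 = 12.916.

12.92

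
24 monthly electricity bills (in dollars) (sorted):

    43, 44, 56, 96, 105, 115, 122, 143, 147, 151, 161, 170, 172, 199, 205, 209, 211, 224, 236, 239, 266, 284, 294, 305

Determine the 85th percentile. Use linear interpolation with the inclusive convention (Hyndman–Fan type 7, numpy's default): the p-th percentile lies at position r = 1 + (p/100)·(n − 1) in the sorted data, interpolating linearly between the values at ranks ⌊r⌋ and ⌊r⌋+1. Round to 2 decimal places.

253.85

n = 24.
r = 1 + (85/100)·(24 − 1) = 1 + 19.55 = 20.55.
Rank 20 is 239 and rank 21 is 266.
Interpolate: 239 + 0.55·(266 − 239) = 239 + 0.55·27 = 253.85.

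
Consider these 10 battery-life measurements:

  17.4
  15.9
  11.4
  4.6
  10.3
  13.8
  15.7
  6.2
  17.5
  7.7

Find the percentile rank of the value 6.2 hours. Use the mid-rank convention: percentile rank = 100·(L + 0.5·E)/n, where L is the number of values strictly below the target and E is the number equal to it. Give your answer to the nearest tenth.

Sorted: 4.6, 6.2, 7.7, 10.3, 11.4, 13.8, 15.7, 15.9, 17.4, 17.5.
Count below 6.2: L = 1; count equal: E = 1; n = 10.
Percentile rank = 100·(1 + 0.5·1)/10 = 100·1.5/10 = 15.

15.0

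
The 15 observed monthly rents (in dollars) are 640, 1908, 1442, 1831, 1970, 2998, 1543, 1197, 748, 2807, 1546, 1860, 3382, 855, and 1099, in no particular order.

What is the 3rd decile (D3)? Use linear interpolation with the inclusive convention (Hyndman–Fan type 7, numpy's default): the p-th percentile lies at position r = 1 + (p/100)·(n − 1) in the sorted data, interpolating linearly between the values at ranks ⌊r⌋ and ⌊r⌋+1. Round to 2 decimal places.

Sorted: 640, 748, 855, 1099, 1197, 1442, 1543, 1546, 1831, 1860, 1908, 1970, 2807, 2998, 3382.
n = 15.
r = 1 + (30/100)·(15 − 1) = 1 + 4.2 = 5.2.
Rank 5 is 1197 and rank 6 is 1442.
Interpolate: 1197 + 0.2·(1442 − 1197) = 1197 + 0.2·245 = 1246.

1246.00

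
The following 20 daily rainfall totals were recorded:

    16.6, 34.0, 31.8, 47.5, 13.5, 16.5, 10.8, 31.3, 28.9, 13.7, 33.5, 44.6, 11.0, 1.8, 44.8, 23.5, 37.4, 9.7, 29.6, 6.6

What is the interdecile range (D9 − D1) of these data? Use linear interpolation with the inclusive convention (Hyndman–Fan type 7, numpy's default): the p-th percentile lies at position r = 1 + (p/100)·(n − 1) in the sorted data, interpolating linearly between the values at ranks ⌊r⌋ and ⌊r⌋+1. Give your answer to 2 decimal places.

35.23

Sorted: 1.8, 6.6, 9.7, 10.8, 11.0, 13.5, 13.7, 16.5, 16.6, 23.5, 28.9, 29.6, 31.3, 31.8, 33.5, 34.0, 37.4, 44.6, 44.8, 47.5.
n = 20.
P10: r = 2.9; ranks 2–3 are 6.6, 9.7; interpolating gives 9.39.
P90: r = 18.1; ranks 18–19 are 44.6, 44.8; interpolating gives 44.62.
Difference: 44.62 − 9.39 = 35.23.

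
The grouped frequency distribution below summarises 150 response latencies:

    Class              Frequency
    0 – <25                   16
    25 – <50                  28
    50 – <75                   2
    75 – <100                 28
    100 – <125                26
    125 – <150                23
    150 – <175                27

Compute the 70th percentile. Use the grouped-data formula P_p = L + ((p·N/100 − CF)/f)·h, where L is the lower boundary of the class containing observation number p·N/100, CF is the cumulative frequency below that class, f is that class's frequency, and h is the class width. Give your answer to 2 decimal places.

N = 150; target position k = 70/100 · 150 = 105.
Cumulative frequencies: 16, 44, 46, 74, 100, 123, 150.
Observation 105 falls in the class 125 – <150.
L = 125, CF = 100, f = 23, h = 25.
P70 = 125 + ((105 − 100)/23)·25 = 125 + 5.43478 = 130.435.

130.43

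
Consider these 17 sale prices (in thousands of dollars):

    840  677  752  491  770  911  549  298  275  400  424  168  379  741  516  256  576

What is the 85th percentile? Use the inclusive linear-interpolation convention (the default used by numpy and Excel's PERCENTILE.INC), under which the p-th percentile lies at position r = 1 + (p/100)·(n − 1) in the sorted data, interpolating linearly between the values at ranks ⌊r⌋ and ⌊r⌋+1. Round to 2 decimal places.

Sorted: 168, 256, 275, 298, 379, 400, 424, 491, 516, 549, 576, 677, 741, 752, 770, 840, 911.
n = 17.
r = 1 + (85/100)·(17 − 1) = 1 + 13.6 = 14.6.
Rank 14 is 752 and rank 15 is 770.
Interpolate: 752 + 0.6·(770 − 752) = 752 + 0.6·18 = 762.8.

762.80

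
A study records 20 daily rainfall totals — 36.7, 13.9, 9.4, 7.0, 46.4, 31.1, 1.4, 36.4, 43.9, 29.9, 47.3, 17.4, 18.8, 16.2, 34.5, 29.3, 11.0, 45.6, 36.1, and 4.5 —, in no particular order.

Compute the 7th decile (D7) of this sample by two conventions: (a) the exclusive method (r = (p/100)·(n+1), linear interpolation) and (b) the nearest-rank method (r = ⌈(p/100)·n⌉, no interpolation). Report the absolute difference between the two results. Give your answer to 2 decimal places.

Sorted: 1.4, 4.5, 7.0, 9.4, 11.0, 13.9, 16.2, 17.4, 18.8, 29.3, 29.9, 31.1, 34.5, 36.1, 36.4, 36.7, 43.9, 45.6, 46.4, 47.3.
n = 20.
(a) r = 14.7; between ranks 14 (36.1) and 15 (36.4): 36.31.
(b) the nearest-rank method: rank 14 → 36.1.
|36.31 − 36.1| = 0.21.

0.21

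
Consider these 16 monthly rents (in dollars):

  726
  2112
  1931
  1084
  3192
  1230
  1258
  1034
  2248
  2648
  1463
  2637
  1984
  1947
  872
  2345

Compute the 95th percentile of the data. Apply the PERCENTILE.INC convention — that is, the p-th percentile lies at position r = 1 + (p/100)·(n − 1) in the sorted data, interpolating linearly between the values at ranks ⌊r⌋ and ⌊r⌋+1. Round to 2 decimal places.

2784.00

Sorted: 726, 872, 1034, 1084, 1230, 1258, 1463, 1931, 1947, 1984, 2112, 2248, 2345, 2637, 2648, 3192.
n = 16.
r = 1 + (95/100)·(16 − 1) = 1 + 14.25 = 15.25.
Rank 15 is 2648 and rank 16 is 3192.
Interpolate: 2648 + 0.25·(3192 − 2648) = 2648 + 0.25·544 = 2784.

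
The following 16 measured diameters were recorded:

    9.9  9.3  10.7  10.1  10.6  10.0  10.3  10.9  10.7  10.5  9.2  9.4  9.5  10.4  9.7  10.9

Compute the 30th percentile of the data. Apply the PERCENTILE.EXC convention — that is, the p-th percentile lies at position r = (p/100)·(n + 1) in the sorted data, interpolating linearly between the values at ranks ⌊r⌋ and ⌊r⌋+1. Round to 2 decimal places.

Sorted: 9.2, 9.3, 9.4, 9.5, 9.7, 9.9, 10.0, 10.1, 10.3, 10.4, 10.5, 10.6, 10.7, 10.7, 10.9, 10.9.
n = 16.
r = (30/100)·(16 + 1) = 5.1.
Rank 5 is 9.7 and rank 6 is 9.9.
Interpolate: 9.7 + 0.1·(9.9 − 9.7) = 9.7 + 0.1·0.2 = 9.72.

9.72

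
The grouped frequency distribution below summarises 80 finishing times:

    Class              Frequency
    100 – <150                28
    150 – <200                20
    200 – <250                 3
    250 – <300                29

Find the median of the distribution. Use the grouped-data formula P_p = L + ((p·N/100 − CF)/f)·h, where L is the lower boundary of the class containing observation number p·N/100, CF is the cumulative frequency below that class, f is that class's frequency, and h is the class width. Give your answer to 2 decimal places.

N = 80; target position k = 50/100 · 80 = 40.
Cumulative frequencies: 28, 48, 51, 80.
Observation 40 falls in the class 150 – <200.
L = 150, CF = 28, f = 20, h = 50.
P50 = 150 + ((40 − 28)/20)·50 = 150 + 30 = 180.

180.00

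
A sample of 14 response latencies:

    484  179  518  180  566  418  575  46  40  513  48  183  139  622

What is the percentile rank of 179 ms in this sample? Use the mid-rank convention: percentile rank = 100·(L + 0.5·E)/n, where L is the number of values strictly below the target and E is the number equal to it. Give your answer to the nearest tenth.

Sorted: 40, 46, 48, 139, 179, 180, 183, 418, 484, 513, 518, 566, 575, 622.
Count below 179: L = 4; count equal: E = 1; n = 14.
Percentile rank = 100·(4 + 0.5·1)/14 = 100·4.5/14 = 32.14.

32.1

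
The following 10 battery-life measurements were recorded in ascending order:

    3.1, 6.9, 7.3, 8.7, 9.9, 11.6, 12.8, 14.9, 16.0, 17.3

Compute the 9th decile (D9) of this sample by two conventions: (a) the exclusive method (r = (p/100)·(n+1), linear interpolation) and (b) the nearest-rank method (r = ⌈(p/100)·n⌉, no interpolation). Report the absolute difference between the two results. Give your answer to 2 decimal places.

1.17

n = 10.
(a) r = 9.9; between ranks 9 (16.0) and 10 (17.3): 17.17.
(b) the nearest-rank method: rank 9 → 16.
|17.17 − 16| = 1.17.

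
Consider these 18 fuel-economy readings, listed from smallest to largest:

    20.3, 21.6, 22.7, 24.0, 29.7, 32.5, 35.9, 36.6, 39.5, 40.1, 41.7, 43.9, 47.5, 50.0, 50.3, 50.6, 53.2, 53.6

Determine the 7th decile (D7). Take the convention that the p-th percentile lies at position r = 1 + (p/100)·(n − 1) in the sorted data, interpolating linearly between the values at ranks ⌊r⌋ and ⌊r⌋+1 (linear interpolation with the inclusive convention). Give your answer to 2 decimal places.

47.14

n = 18.
r = 1 + (70/100)·(18 − 1) = 1 + 11.9 = 12.9.
Rank 12 is 43.9 and rank 13 is 47.5.
Interpolate: 43.9 + 0.9·(47.5 − 43.9) = 43.9 + 0.9·3.6 = 47.14.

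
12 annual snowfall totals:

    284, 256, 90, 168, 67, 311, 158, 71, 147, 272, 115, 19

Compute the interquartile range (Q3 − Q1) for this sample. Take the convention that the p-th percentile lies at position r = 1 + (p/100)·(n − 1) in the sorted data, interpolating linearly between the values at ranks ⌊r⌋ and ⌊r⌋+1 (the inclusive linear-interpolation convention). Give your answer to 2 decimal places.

Sorted: 19, 67, 71, 90, 115, 147, 158, 168, 256, 272, 284, 311.
n = 12.
P25: r = 3.75; ranks 3–4 are 71, 90; interpolating gives 85.25.
P75: r = 9.25; ranks 9–10 are 256, 272; interpolating gives 260.
Difference: 260 − 85.25 = 174.75.

174.75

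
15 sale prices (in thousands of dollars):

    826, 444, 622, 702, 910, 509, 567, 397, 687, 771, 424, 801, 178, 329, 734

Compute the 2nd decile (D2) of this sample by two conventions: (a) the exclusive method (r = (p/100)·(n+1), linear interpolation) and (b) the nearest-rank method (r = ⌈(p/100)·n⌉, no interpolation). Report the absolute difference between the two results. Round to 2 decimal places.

Sorted: 178, 329, 397, 424, 444, 509, 567, 622, 687, 702, 734, 771, 801, 826, 910.
n = 15.
(a) r = 3.2; between ranks 3 (397) and 4 (424): 402.4.
(b) the nearest-rank method: rank 3 → 397.
|402.4 − 397| = 5.4.

5.40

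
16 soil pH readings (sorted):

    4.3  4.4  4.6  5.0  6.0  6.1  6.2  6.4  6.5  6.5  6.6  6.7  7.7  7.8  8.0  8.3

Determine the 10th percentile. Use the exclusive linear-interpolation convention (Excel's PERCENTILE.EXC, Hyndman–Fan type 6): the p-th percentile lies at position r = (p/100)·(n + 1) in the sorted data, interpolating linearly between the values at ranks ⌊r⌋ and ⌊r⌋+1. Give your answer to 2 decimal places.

n = 16.
r = (10/100)·(16 + 1) = 1.7.
Rank 1 is 4.3 and rank 2 is 4.4.
Interpolate: 4.3 + 0.7·(4.4 − 4.3) = 4.3 + 0.7·0.1 = 4.37.

4.37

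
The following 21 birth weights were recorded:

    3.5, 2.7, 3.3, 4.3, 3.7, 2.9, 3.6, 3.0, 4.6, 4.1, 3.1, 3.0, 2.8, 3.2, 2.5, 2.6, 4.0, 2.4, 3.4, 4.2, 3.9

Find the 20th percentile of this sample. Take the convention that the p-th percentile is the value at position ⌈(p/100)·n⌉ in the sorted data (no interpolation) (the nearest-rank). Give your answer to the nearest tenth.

Sorted: 2.4, 2.5, 2.6, 2.7, 2.8, 2.9, 3.0, 3.0, 3.1, 3.2, 3.3, 3.4, 3.5, 3.6, 3.7, 3.9, 4.0, 4.1, 4.2, 4.3, 4.6.
n = 21.
Position = ⌈20/100 · 21⌉ = ⌈4.2⌉ = 5.
The value at rank 5 is 2.8.

2.8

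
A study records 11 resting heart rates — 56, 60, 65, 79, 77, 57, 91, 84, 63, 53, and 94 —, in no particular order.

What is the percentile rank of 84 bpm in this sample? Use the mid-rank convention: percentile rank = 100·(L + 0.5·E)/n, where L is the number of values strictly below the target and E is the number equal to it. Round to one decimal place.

Sorted: 53, 56, 57, 60, 63, 65, 77, 79, 84, 91, 94.
Count below 84: L = 8; count equal: E = 1; n = 11.
Percentile rank = 100·(8 + 0.5·1)/11 = 100·8.5/11 = 77.27.

77.3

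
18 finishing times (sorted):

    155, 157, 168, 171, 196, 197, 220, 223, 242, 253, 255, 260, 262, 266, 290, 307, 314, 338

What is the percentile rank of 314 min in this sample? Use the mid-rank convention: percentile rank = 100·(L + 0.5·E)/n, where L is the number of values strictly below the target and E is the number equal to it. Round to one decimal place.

Count below 314: L = 16; count equal: E = 1; n = 18.
Percentile rank = 100·(16 + 0.5·1)/18 = 100·16.5/18 = 91.67.

91.7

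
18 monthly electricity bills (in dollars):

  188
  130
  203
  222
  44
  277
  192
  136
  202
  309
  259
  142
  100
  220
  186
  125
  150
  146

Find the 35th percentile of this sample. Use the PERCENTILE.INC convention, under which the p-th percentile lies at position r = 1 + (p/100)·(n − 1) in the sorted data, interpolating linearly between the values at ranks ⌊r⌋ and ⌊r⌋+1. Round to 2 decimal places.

145.80

Sorted: 44, 100, 125, 130, 136, 142, 146, 150, 186, 188, 192, 202, 203, 220, 222, 259, 277, 309.
n = 18.
r = 1 + (35/100)·(18 − 1) = 1 + 5.95 = 6.95.
Rank 6 is 142 and rank 7 is 146.
Interpolate: 142 + 0.95·(146 − 142) = 142 + 0.95·4 = 145.8.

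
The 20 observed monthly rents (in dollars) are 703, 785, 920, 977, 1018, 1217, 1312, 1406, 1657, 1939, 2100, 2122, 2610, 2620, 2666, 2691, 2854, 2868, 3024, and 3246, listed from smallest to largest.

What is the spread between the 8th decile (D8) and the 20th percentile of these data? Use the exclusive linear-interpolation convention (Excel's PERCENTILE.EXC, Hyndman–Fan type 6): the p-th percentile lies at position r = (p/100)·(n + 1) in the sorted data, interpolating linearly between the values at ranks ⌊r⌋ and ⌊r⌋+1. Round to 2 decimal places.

1836.20

n = 20.
P20: r = 4.2; ranks 4–5 are 977, 1018; interpolating gives 985.2.
P80: r = 16.8; ranks 16–17 are 2691, 2854; interpolating gives 2821.4.
Difference: 2821.4 − 985.2 = 1836.2.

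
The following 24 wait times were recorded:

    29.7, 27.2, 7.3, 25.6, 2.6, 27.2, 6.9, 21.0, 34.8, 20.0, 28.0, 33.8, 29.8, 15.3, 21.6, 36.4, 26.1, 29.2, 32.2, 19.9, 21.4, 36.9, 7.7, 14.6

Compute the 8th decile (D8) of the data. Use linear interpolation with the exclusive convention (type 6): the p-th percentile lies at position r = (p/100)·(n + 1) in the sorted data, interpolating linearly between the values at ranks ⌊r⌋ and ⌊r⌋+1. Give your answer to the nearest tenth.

32.2

Sorted: 2.6, 6.9, 7.3, 7.7, 14.6, 15.3, 19.9, 20.0, 21.0, 21.4, 21.6, 25.6, 26.1, 27.2, 27.2, 28.0, 29.2, 29.7, 29.8, 32.2, 33.8, 34.8, 36.4, 36.9.
n = 24.
r = (80/100)·(24 + 1) = 20.
r is an integer, so P80 is the value at rank 20: 32.2.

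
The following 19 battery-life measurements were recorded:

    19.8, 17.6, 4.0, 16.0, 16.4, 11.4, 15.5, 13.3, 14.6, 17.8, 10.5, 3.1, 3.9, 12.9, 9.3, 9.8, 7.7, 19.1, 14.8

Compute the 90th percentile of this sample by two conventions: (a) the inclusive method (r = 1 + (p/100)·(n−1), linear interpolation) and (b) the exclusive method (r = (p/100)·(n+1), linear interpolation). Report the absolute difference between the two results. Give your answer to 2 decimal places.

Sorted: 3.1, 3.9, 4.0, 7.7, 9.3, 9.8, 10.5, 11.4, 12.9, 13.3, 14.6, 14.8, 15.5, 16.0, 16.4, 17.6, 17.8, 19.1, 19.8.
n = 19.
(a) r = 17.2; between ranks 17 (17.8) and 18 (19.1): 18.06.
(b) r = 18 → value at rank 18 = 19.1.
|18.06 − 19.1| = 1.04.

1.04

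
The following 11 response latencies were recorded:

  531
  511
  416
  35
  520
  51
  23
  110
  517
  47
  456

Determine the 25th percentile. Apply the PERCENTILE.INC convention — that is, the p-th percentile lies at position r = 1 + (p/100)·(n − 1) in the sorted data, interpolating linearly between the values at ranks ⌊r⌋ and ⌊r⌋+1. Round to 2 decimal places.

49.00

Sorted: 23, 35, 47, 51, 110, 416, 456, 511, 517, 520, 531.
n = 11.
r = 1 + (25/100)·(11 − 1) = 1 + 2.5 = 3.5.
Rank 3 is 47 and rank 4 is 51.
Interpolate: 47 + 0.5·(51 − 47) = 47 + 0.5·4 = 49.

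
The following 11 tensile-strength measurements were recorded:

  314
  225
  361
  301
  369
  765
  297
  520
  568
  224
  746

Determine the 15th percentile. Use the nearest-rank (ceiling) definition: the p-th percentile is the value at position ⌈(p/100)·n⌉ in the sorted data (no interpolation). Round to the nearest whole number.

225

Sorted: 224, 225, 297, 301, 314, 361, 369, 520, 568, 746, 765.
n = 11.
Position = ⌈15/100 · 11⌉ = ⌈1.65⌉ = 2.
The value at rank 2 is 225.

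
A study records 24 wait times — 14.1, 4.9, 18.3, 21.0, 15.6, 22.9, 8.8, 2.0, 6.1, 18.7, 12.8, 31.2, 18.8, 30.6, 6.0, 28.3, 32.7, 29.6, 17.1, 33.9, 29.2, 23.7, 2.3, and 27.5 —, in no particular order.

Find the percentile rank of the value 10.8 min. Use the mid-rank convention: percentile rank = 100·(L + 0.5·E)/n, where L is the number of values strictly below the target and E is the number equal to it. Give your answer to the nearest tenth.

25.0

Sorted: 2.0, 2.3, 4.9, 6.0, 6.1, 8.8, 12.8, 14.1, 15.6, 17.1, 18.3, 18.7, 18.8, 21.0, 22.9, 23.7, 27.5, 28.3, 29.2, 29.6, 30.6, 31.2, 32.7, 33.9.
Count below 10.8: L = 6; count equal: E = 0; n = 24.
Percentile rank = 100·(6 + 0.5·0)/24 = 100·6/24 = 25.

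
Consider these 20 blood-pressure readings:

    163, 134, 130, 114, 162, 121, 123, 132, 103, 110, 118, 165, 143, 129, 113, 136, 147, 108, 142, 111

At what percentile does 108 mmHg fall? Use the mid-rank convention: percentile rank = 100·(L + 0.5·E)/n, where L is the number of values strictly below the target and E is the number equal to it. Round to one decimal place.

Sorted: 103, 108, 110, 111, 113, 114, 118, 121, 123, 129, 130, 132, 134, 136, 142, 143, 147, 162, 163, 165.
Count below 108: L = 1; count equal: E = 1; n = 20.
Percentile rank = 100·(1 + 0.5·1)/20 = 100·1.5/20 = 7.5.

7.5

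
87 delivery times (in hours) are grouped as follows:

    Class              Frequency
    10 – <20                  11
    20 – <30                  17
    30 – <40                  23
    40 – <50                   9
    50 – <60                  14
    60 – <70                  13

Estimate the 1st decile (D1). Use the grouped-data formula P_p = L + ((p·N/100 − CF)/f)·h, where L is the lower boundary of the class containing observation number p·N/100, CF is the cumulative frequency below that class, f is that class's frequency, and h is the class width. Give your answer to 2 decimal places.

N = 87; target position k = 10/100 · 87 = 8.7.
Cumulative frequencies: 11, 28, 51, 60, 74, 87.
Observation 8.7 falls in the class 10 – <20.
L = 10, CF = 0, f = 11, h = 10.
P10 = 10 + ((8.7 − 0)/11)·10 = 10 + 7.90909 = 17.9091.

17.91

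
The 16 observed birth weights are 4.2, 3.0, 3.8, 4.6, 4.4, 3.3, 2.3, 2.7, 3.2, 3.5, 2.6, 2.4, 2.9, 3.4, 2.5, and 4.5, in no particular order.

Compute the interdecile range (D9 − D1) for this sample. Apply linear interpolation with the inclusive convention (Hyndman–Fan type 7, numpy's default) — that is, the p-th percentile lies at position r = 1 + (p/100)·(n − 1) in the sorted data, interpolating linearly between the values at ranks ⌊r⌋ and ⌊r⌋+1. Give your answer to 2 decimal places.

2.00

Sorted: 2.3, 2.4, 2.5, 2.6, 2.7, 2.9, 3.0, 3.2, 3.3, 3.4, 3.5, 3.8, 4.2, 4.4, 4.5, 4.6.
n = 16.
P10: r = 2.5; ranks 2–3 are 2.4, 2.5; interpolating gives 2.45.
P90: r = 14.5; ranks 14–15 are 4.4, 4.5; interpolating gives 4.45.
Difference: 4.45 − 2.45 = 2.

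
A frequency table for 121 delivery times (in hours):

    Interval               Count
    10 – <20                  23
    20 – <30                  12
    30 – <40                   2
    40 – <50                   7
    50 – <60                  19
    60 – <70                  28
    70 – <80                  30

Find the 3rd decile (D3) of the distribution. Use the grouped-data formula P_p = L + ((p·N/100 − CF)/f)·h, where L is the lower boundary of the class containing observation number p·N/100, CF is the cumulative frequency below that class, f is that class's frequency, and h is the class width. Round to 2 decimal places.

36.50

N = 121; target position k = 30/100 · 121 = 36.3.
Cumulative frequencies: 23, 35, 37, 44, 63, 91, 121.
Observation 36.3 falls in the class 30 – <40.
L = 30, CF = 35, f = 2, h = 10.
P30 = 30 + ((36.3 − 35)/2)·10 = 30 + 6.5 = 36.5.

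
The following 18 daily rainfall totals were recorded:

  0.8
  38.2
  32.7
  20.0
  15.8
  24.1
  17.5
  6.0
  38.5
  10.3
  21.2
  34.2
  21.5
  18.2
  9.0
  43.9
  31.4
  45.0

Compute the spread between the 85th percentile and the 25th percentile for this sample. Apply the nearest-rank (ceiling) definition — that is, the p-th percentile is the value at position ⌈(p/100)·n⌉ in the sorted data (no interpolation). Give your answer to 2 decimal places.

Sorted: 0.8, 6.0, 9.0, 10.3, 15.8, 17.5, 18.2, 20.0, 21.2, 21.5, 24.1, 31.4, 32.7, 34.2, 38.2, 38.5, 43.9, 45.0.
n = 18.
P25: rank ⌈25/100·18⌉ = 5 → 15.8.
P85: rank ⌈85/100·18⌉ = 16 → 38.5.
Difference: 38.5 − 15.8 = 22.7.

22.70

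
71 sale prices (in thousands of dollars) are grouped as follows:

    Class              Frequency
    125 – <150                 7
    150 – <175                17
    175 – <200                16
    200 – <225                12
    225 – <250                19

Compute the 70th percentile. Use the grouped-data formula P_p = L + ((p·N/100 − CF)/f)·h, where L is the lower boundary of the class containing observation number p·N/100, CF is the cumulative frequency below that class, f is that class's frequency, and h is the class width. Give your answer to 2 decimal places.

N = 71; target position k = 70/100 · 71 = 49.7.
Cumulative frequencies: 7, 24, 40, 52, 71.
Observation 49.7 falls in the class 200 – <225.
L = 200, CF = 40, f = 12, h = 25.
P70 = 200 + ((49.7 − 40)/12)·25 = 200 + 20.2083 = 220.208.

220.21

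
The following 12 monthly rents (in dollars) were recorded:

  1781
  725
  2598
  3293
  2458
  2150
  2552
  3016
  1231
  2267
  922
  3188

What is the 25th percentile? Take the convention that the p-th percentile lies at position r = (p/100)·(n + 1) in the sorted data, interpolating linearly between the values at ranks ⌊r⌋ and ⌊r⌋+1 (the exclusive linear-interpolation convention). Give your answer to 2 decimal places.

1368.50

Sorted: 725, 922, 1231, 1781, 2150, 2267, 2458, 2552, 2598, 3016, 3188, 3293.
n = 12.
r = (25/100)·(12 + 1) = 3.25.
Rank 3 is 1231 and rank 4 is 1781.
Interpolate: 1231 + 0.25·(1781 − 1231) = 1231 + 0.25·550 = 1368.5.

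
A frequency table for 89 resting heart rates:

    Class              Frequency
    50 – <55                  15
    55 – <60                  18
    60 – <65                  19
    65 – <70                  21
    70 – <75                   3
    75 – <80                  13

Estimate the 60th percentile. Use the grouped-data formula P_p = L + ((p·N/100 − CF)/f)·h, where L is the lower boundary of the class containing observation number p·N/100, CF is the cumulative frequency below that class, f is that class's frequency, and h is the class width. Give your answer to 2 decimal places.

N = 89; target position k = 60/100 · 89 = 53.4.
Cumulative frequencies: 15, 33, 52, 73, 76, 89.
Observation 53.4 falls in the class 65 – <70.
L = 65, CF = 52, f = 21, h = 5.
P60 = 65 + ((53.4 − 52)/21)·5 = 65 + 0.333333 = 65.3333.

65.33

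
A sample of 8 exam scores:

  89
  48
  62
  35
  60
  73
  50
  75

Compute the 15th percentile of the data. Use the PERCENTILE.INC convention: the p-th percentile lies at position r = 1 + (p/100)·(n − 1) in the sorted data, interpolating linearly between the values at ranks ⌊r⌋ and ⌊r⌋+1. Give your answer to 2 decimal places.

48.10

Sorted: 35, 48, 50, 60, 62, 73, 75, 89.
n = 8.
r = 1 + (15/100)·(8 − 1) = 1 + 1.05 = 2.05.
Rank 2 is 48 and rank 3 is 50.
Interpolate: 48 + 0.05·(50 − 48) = 48 + 0.05·2 = 48.1.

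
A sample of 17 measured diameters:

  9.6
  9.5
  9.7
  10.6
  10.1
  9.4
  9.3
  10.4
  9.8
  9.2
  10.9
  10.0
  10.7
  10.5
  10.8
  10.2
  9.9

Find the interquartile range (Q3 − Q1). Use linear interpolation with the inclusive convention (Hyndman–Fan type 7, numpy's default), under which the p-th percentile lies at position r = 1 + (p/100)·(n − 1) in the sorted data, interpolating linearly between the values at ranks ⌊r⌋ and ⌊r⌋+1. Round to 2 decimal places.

0.90

Sorted: 9.2, 9.3, 9.4, 9.5, 9.6, 9.7, 9.8, 9.9, 10.0, 10.1, 10.2, 10.4, 10.5, 10.6, 10.7, 10.8, 10.9.
n = 17.
P25: r = 5 (integer) → 9.6.
P75: r = 13 (integer) → 10.5.
Difference: 10.5 − 9.6 = 0.9.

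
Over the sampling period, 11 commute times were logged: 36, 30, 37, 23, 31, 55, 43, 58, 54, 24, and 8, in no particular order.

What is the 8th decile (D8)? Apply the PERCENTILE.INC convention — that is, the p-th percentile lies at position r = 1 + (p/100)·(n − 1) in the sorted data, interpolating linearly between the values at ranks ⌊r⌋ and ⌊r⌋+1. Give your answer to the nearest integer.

Sorted: 8, 23, 24, 30, 31, 36, 37, 43, 54, 55, 58.
n = 11.
r = 1 + (80/100)·(11 − 1) = 1 + 8 = 9.
r is an integer, so P80 is the value at rank 9: 54.

54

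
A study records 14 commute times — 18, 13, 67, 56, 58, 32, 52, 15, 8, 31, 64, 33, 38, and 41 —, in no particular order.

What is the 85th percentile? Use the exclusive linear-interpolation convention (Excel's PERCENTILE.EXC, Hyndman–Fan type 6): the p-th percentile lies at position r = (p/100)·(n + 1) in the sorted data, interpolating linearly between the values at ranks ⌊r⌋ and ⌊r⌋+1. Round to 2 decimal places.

Sorted: 8, 13, 15, 18, 31, 32, 33, 38, 41, 52, 56, 58, 64, 67.
n = 14.
r = (85/100)·(14 + 1) = 12.75.
Rank 12 is 58 and rank 13 is 64.
Interpolate: 58 + 0.75·(64 − 58) = 58 + 0.75·6 = 62.5.

62.50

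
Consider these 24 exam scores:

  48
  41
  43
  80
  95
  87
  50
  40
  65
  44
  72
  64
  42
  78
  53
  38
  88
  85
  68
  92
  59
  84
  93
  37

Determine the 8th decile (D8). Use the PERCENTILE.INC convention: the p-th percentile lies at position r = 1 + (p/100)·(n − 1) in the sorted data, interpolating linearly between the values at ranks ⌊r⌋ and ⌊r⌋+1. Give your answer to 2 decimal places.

Sorted: 37, 38, 40, 41, 42, 43, 44, 48, 50, 53, 59, 64, 65, 68, 72, 78, 80, 84, 85, 87, 88, 92, 93, 95.
n = 24.
r = 1 + (80/100)·(24 − 1) = 1 + 18.4 = 19.4.
Rank 19 is 85 and rank 20 is 87.
Interpolate: 85 + 0.4·(87 − 85) = 85 + 0.4·2 = 85.8.

85.80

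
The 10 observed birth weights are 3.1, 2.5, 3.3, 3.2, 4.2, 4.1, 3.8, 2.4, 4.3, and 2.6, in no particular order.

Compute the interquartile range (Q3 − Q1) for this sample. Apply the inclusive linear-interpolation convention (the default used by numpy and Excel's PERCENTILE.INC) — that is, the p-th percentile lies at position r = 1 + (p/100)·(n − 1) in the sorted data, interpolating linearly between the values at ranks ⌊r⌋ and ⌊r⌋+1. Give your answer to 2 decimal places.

1.30

Sorted: 2.4, 2.5, 2.6, 3.1, 3.2, 3.3, 3.8, 4.1, 4.2, 4.3.
n = 10.
P25: r = 3.25; ranks 3–4 are 2.6, 3.1; interpolating gives 2.725.
P75: r = 7.75; ranks 7–8 are 3.8, 4.1; interpolating gives 4.025.
Difference: 4.025 − 2.725 = 1.3.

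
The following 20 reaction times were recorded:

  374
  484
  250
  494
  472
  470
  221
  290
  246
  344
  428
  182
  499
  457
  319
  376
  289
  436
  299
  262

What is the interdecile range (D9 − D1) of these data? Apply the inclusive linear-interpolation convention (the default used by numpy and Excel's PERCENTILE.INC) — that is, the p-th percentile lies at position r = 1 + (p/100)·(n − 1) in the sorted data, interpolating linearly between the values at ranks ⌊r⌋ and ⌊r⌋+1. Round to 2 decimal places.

241.50

Sorted: 182, 221, 246, 250, 262, 289, 290, 299, 319, 344, 374, 376, 428, 436, 457, 470, 472, 484, 494, 499.
n = 20.
P10: r = 2.9; ranks 2–3 are 221, 246; interpolating gives 243.5.
P90: r = 18.1; ranks 18–19 are 484, 494; interpolating gives 485.
Difference: 485 − 243.5 = 241.5.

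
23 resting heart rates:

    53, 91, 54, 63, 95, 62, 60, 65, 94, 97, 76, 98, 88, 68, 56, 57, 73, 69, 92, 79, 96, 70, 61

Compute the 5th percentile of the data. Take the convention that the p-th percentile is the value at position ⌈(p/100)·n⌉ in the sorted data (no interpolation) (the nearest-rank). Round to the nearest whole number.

54

Sorted: 53, 54, 56, 57, 60, 61, 62, 63, 65, 68, 69, 70, 73, 76, 79, 88, 91, 92, 94, 95, 96, 97, 98.
n = 23.
Position = ⌈5/100 · 23⌉ = ⌈1.15⌉ = 2.
The value at rank 2 is 54.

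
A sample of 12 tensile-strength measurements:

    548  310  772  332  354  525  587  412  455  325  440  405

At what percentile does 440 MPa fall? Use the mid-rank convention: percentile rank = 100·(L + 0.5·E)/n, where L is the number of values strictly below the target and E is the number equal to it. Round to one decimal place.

54.2

Sorted: 310, 325, 332, 354, 405, 412, 440, 455, 525, 548, 587, 772.
Count below 440: L = 6; count equal: E = 1; n = 12.
Percentile rank = 100·(6 + 0.5·1)/12 = 100·6.5/12 = 54.17.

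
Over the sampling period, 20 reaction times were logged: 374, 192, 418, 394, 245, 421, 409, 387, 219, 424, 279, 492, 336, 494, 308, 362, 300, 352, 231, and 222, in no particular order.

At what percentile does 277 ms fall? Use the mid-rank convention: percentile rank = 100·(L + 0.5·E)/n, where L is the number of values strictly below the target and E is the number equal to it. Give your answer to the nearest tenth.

25.0

Sorted: 192, 219, 222, 231, 245, 279, 300, 308, 336, 352, 362, 374, 387, 394, 409, 418, 421, 424, 492, 494.
Count below 277: L = 5; count equal: E = 0; n = 20.
Percentile rank = 100·(5 + 0.5·0)/20 = 100·5/20 = 25.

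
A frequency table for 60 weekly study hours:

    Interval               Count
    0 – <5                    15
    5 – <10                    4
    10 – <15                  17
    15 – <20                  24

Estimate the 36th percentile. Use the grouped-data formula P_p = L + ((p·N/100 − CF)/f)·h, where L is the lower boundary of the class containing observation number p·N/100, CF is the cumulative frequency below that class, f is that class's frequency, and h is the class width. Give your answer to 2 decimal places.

N = 60; target position k = 36/100 · 60 = 21.6.
Cumulative frequencies: 15, 19, 36, 60.
Observation 21.6 falls in the class 10 – <15.
L = 10, CF = 19, f = 17, h = 5.
P36 = 10 + ((21.6 − 19)/17)·5 = 10 + 0.764706 = 10.7647.

10.76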